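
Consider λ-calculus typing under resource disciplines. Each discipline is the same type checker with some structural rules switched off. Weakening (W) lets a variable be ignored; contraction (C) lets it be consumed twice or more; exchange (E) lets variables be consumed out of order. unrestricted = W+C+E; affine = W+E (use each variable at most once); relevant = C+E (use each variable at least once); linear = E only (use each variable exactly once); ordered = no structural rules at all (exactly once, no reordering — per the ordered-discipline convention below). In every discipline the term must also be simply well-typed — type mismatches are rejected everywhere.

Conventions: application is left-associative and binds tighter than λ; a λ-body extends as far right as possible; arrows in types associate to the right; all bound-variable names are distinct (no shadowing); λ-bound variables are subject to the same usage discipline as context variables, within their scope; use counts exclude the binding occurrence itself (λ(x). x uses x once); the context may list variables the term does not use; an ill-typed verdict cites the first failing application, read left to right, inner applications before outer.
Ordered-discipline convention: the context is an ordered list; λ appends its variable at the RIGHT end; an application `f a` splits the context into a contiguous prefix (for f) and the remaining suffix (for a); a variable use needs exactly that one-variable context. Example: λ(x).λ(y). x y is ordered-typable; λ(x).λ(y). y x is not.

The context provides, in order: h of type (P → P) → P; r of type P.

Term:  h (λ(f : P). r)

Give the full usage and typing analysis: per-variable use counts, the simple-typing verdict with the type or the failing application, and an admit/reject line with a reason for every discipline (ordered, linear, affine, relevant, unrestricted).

counts: h: 1×; r: 1×; f (λ-bound): 0×
use order (left to right): h, r
typing: well-typed — term : P
ordered: ✗, unused: f — weakening required
linear: ✗, unused: f — weakening required
affine: ✓, no duplicate uses among h, r, f
relevant: ✗, unused: f — weakening required
unrestricted: ✓, typability at P is all that's needed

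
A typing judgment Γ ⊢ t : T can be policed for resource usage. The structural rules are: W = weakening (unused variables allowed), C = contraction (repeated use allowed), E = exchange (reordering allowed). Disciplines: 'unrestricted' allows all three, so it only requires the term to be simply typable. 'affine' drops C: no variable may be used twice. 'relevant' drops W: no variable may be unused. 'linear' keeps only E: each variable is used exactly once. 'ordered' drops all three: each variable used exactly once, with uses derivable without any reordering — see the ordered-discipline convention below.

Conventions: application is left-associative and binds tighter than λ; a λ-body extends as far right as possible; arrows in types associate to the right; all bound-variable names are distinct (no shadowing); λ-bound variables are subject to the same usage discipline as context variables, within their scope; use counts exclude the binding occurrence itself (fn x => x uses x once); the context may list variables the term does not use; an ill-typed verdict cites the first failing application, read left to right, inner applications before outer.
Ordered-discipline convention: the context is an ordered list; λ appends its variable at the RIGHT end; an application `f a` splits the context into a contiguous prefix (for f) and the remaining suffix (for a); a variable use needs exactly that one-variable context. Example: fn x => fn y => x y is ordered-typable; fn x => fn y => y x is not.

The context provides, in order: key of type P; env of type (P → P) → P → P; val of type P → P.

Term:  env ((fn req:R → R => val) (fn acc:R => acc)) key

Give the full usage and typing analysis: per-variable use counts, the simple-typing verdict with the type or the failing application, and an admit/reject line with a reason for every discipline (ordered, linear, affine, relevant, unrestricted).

variable uses: key: 1; env: 1; val: 1; req (λ-bound): 0; acc (λ-bound): 1
use order (left to right): env, val, acc, key
typing: the term checks, with type P
ordered: ✗, unused: req — weakening required
linear: ✗, unused: req — weakening required
affine: ✓, none of key, env, val, req, acc used more than once
relevant: ✗, unused: req — weakening required
unrestricted: ✓, well-typed at P; no restrictions here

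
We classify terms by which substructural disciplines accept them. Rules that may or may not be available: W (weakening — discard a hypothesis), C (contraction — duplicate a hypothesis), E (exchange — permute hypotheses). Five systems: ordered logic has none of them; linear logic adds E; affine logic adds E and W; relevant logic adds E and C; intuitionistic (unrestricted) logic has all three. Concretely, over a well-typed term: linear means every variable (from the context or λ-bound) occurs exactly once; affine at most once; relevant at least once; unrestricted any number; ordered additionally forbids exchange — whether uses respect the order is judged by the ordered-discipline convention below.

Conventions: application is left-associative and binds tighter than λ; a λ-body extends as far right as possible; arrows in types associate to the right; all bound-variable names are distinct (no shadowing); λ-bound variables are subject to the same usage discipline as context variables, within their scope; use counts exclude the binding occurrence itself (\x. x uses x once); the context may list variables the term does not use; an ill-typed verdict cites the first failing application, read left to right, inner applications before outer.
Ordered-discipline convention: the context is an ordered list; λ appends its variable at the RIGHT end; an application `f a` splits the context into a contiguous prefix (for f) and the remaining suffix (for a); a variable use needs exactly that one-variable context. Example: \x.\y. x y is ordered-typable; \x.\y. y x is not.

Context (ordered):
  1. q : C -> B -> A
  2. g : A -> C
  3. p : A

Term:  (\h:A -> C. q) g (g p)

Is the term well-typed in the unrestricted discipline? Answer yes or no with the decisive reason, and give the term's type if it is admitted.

yes — typability at B -> A is all that's needed; term : B -> A
counts: q=1; g=2; p=1; h (λ-bound)=0
order of uses: q, g, g, p
typing: the term checks, with type B -> A
across the five disciplines: ordered ✗ | linear ✗ | affine ✗ | relevant ✗ | unrestricted ✓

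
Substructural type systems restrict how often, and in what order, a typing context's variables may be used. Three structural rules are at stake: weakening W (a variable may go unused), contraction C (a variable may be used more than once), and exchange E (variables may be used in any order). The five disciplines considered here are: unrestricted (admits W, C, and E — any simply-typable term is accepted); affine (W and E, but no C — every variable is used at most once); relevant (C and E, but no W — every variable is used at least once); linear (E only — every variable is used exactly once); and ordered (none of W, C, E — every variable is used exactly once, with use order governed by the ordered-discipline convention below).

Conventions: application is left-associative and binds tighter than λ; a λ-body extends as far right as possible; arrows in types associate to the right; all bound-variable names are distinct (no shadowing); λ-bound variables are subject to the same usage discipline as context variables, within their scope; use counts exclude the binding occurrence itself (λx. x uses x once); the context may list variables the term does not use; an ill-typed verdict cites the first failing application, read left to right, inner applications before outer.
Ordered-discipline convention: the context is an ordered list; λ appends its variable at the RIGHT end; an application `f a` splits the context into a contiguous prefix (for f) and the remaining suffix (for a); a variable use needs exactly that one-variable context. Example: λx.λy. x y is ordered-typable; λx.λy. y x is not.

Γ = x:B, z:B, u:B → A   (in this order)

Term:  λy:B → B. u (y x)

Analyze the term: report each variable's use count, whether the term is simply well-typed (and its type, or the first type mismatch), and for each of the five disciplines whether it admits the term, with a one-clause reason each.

use counts: x: 1×, z: 0×, u: 1×, y (λ-bound): 1×
uses in reading order: u, y, x
typing: the term checks, with type (B → B) → A
ordered ✗ (unused: z — weakening required)
linear ✗ (unused: z — weakening required)
affine ✓ (x, z, u, y: no repeats, contraction unneeded)
relevant ✗ (unused: z — weakening required)
unrestricted ✓ (well-typed at (B → B) → A; no restrictions here)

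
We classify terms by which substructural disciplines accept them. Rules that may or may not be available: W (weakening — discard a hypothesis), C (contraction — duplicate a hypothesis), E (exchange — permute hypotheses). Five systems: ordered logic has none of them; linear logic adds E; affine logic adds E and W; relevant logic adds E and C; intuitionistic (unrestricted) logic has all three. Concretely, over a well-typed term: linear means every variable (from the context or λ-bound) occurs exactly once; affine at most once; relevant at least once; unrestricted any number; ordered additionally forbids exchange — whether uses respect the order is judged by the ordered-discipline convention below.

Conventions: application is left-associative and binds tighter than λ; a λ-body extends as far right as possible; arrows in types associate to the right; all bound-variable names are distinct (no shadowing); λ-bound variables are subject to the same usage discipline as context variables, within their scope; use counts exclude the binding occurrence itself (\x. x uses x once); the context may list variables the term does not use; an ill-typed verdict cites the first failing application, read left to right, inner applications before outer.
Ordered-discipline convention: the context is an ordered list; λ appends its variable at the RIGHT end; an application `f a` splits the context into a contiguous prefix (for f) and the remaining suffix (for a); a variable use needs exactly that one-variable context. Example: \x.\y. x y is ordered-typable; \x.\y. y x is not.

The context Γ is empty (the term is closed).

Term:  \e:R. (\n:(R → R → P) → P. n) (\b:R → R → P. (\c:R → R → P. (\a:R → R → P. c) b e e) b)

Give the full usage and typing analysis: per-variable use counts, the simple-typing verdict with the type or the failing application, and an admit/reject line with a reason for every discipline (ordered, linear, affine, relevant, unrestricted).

usage: e (λ-bound) ×2, n (λ-bound) ×1, b (λ-bound) ×2, c (λ-bound) ×1, a (λ-bound) ×0
left-to-right use order: n, c, b, e, e, b
typing: ✓ — R → (R → R → P) → P
ordered: ✗ — repeated use of e ×2, b ×2; a left unused
linear: ✗ — repeated use of e ×2, b ×2; a left unused
affine: ✗ — repeated use of e ×2, b ×2
relevant: ✗ — a left unused
unrestricted: ✓ — type-checks (R → (R → R → P) → P) and nothing is barred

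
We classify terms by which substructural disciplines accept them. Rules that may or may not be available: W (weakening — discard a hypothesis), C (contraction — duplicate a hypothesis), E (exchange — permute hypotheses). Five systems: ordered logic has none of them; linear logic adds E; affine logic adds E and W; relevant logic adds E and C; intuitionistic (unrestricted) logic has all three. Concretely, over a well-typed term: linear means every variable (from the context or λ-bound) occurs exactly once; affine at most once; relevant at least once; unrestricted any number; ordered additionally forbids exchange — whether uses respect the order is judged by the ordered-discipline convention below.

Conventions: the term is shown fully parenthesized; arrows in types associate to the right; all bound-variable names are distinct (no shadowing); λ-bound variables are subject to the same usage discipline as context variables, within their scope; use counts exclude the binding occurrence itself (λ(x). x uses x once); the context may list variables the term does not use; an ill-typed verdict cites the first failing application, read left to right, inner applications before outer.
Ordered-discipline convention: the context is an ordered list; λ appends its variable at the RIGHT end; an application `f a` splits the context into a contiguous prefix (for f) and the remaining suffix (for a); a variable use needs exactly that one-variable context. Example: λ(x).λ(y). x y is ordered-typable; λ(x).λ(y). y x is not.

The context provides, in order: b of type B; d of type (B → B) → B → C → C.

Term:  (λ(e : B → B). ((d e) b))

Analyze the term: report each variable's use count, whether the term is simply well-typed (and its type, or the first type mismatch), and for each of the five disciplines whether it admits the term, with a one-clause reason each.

variable uses: b ×1, d ×1, e [bound] ×1
use order (left to right): d, e, b
typing: the term checks, with type (B → B) → C → C
ordered ✗ (needs exchange: uses follow d, e, b)
linear ✓ (b, d, e: one use apiece)
affine ✓ (none of b, d, e used more than once)
relevant ✓ (none of b, d, e goes unused)
unrestricted ✓ (typability at (B → B) → C → C is all that's needed)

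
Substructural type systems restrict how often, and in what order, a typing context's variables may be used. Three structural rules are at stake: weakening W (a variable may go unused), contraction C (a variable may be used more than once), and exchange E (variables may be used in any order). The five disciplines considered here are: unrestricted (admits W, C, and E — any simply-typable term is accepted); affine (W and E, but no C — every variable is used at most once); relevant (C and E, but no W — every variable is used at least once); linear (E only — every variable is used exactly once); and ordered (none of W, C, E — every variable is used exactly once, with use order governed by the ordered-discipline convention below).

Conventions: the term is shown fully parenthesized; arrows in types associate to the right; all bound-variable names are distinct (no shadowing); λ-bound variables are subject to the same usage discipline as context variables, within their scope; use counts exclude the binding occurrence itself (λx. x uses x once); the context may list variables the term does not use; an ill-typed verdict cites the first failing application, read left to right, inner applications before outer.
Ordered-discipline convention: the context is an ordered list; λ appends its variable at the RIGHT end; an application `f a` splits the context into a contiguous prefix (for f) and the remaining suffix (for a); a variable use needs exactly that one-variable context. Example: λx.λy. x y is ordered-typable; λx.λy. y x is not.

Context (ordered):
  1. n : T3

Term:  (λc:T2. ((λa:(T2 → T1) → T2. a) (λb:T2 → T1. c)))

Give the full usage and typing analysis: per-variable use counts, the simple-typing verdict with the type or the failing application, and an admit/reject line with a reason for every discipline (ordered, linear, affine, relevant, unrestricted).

variable uses: n=0; c (λ-bound)=1; a (λ-bound)=1; b (λ-bound)=0
left-to-right use order: a, c
typing: well-typed at T2 → (T2 → T1) → T2
ordered: ✗ — needs weakening: n, b unused
linear: ✗ — needs weakening: n, b unused
affine: ✓ — n, c, a, b: no repeats, contraction unneeded
relevant: ✗ — needs weakening: n, b unused
unrestricted: ✓ — simply typable at T2 → (T2 → T1) → T2; W, C, E all held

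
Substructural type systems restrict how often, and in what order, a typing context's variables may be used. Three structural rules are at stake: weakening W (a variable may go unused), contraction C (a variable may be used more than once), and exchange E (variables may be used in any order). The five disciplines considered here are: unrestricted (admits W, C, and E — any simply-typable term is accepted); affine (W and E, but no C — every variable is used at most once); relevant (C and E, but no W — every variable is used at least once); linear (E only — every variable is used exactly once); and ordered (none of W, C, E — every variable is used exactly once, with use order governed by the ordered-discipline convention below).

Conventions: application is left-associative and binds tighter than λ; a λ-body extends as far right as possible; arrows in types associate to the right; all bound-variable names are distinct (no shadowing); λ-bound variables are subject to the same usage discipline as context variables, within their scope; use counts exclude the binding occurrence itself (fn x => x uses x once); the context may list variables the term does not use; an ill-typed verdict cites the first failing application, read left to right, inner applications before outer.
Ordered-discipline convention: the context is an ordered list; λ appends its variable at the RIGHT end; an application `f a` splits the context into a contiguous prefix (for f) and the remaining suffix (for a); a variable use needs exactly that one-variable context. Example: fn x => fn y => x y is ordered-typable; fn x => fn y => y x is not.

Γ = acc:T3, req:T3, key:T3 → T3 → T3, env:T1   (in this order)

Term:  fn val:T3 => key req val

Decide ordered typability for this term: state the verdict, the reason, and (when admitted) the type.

no — acc, env never used (weakening)
use counts: acc ×0; req ×1; key ×1; env ×0; val (bound) ×1
use order (left to right): key, req, val
typing: the term checks, with type T3 → T3
all disciplines: ordered ✗; linear ✗; affine ✓; relevant ✗; unrestricted ✓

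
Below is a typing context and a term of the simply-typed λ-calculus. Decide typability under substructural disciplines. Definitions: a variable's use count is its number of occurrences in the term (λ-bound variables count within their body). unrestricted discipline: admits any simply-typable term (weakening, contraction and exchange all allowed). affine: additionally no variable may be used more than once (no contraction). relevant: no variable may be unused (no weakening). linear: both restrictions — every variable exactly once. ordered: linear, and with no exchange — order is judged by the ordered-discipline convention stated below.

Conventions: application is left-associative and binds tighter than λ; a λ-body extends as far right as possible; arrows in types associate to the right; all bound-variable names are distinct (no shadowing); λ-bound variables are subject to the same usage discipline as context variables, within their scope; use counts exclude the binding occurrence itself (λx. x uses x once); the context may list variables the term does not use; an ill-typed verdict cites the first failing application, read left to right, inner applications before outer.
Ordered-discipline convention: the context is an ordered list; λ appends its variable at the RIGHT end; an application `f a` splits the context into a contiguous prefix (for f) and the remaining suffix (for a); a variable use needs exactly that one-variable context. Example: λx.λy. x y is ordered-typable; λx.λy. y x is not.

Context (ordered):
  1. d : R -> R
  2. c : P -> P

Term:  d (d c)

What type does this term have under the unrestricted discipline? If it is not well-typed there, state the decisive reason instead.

not well-typed under unrestricted — not simply typable
counts: d=2; c=1
order of uses: d, d, c
typing: ill-typed: argument of type P -> P where R is required
all disciplines: ordered ✗, linear ✗, affine ✗, relevant ✗, unrestricted ✗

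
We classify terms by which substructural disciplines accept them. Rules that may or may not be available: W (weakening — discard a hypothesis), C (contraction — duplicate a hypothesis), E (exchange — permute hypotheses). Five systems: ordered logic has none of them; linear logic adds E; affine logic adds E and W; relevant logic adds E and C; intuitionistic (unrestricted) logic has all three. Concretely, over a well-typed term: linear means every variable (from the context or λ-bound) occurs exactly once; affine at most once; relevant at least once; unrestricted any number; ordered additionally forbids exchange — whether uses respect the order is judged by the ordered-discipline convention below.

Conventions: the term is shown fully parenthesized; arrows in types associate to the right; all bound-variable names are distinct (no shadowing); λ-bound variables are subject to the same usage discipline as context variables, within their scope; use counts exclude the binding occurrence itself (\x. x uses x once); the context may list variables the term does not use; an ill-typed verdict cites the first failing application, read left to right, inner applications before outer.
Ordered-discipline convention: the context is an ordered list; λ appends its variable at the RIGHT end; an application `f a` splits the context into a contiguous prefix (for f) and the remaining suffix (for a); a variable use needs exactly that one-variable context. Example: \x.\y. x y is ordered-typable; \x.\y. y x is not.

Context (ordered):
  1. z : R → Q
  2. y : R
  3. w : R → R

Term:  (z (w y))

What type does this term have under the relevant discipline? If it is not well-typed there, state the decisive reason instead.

term : Q
use counts: z ×1, y ×1, w ×1
left-to-right use order: z, w, y
typing: well-typed — term : Q
per-discipline verdicts: ordered ✗, linear ✓, affine ✓, relevant ✓, unrestricted ✓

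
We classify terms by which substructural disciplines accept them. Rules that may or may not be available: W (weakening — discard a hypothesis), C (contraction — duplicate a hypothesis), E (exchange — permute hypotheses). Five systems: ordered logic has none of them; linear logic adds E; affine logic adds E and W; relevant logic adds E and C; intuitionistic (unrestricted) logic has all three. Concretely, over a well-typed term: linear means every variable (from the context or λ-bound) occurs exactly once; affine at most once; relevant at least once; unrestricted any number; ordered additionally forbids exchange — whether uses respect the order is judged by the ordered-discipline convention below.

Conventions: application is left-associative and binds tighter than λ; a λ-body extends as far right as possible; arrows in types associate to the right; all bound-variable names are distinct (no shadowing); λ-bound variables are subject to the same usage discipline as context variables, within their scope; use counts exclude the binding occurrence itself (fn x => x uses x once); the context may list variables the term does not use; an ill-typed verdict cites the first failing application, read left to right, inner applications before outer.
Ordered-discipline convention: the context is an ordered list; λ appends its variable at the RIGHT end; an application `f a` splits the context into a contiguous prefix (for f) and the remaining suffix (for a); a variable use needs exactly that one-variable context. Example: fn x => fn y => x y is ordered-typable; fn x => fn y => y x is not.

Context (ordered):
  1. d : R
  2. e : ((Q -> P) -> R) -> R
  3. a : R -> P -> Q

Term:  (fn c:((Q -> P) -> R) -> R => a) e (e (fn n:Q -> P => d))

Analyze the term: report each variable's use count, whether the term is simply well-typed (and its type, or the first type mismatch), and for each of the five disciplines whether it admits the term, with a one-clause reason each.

variable uses: d: 1, e: 2, a: 1, c (λ-bound): 0, n (λ-bound): 0
order of uses: a, e, e, d
typing: well-typed at P -> Q
ordered: ✗, uses contraction: e ×2; c, n never used (weakening)
linear: ✗, uses contraction: e ×2; c, n never used (weakening)
affine: ✗, uses contraction: e ×2
relevant: ✗, c, n never used (weakening)
unrestricted: ✓, typability at P -> Q is all that's needed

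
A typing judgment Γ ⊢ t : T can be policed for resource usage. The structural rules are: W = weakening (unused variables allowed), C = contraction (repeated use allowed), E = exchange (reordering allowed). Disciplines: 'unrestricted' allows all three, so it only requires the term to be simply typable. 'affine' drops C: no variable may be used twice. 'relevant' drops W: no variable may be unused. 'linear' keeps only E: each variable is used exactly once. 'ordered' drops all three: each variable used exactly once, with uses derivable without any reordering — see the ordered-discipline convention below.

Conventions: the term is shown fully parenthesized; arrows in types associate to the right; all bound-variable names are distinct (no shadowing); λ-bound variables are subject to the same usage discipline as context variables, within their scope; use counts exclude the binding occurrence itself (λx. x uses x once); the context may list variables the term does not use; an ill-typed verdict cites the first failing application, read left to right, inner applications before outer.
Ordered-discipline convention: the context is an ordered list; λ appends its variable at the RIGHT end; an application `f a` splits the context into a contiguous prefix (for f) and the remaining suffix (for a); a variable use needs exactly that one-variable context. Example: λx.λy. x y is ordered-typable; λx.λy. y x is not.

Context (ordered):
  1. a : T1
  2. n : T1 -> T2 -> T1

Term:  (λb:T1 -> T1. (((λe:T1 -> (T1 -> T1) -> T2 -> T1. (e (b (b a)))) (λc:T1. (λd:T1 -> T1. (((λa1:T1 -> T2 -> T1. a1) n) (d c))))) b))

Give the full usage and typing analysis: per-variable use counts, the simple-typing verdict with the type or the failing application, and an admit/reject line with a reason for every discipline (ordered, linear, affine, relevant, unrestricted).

variable uses: a ×1; n ×1; b [bound] ×3; e [bound] ×1; c [bound] ×1; d [bound] ×1; a1 [bound] ×1
uses in reading order: e, b, b, a, a1, n, d, c, b
typing: ✓ — (T1 -> T1) -> T2 -> T1
ordered ✗ (repeated use of b ×3)
linear ✗ (repeated use of b ×3)
affine ✗ (repeated use of b ×3)
relevant ✓ (a, n, b, e, c, d, a1: all used, weakening unneeded)
unrestricted ✓ (typability at (T1 -> T1) -> T2 -> T1 is all that's needed)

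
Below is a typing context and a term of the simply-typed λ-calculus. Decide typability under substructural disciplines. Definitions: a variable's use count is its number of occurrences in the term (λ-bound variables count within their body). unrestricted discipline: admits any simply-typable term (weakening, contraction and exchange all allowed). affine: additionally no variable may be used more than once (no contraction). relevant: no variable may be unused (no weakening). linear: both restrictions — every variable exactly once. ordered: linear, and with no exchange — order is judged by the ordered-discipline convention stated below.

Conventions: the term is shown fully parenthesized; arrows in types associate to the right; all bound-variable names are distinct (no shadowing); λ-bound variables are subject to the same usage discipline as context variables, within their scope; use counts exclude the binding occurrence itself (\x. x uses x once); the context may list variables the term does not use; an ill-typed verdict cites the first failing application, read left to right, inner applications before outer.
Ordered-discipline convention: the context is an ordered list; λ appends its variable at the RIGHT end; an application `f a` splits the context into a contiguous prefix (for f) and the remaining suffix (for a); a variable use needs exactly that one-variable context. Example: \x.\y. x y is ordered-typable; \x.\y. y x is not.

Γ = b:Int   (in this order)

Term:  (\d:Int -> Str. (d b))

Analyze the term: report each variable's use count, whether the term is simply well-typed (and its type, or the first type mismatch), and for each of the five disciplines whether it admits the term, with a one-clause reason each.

counts: b=1; d (bound)=1
left-to-right use order: d, b
typing: ✓ — (Int -> Str) -> Str
ordered: ✗, needs exchange: uses follow d, b
linear: ✓, b, d: one use apiece
affine: ✓, none of b, d used more than once
relevant: ✓, b, d: all used, weakening unneeded
unrestricted: ✓, type-checks ((Int -> Str) -> Str) and nothing is barred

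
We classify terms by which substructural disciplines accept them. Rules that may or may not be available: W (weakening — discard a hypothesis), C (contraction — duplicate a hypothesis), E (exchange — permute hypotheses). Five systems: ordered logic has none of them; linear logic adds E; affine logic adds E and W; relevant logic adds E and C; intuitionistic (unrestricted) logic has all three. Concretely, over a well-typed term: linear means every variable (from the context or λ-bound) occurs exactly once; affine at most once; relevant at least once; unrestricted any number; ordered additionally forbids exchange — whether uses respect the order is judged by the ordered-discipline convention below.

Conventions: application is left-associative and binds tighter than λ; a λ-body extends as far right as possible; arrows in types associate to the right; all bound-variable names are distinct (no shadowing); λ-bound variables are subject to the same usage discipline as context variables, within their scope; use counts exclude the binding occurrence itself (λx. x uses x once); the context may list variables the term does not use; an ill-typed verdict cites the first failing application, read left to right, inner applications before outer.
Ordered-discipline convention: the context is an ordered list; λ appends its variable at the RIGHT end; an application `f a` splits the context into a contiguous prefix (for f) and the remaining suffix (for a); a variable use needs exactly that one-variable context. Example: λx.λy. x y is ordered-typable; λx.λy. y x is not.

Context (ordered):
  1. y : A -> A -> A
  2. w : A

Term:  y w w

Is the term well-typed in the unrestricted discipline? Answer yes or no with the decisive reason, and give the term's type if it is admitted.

yes — simply typable at A; W, C, E all held; term : A
variable uses: y=1, w=2
use order (left to right): y, w, w
typing: well-typed at A
all disciplines: ordered ✗, linear ✗, affine ✗, relevant ✓, unrestricted ✓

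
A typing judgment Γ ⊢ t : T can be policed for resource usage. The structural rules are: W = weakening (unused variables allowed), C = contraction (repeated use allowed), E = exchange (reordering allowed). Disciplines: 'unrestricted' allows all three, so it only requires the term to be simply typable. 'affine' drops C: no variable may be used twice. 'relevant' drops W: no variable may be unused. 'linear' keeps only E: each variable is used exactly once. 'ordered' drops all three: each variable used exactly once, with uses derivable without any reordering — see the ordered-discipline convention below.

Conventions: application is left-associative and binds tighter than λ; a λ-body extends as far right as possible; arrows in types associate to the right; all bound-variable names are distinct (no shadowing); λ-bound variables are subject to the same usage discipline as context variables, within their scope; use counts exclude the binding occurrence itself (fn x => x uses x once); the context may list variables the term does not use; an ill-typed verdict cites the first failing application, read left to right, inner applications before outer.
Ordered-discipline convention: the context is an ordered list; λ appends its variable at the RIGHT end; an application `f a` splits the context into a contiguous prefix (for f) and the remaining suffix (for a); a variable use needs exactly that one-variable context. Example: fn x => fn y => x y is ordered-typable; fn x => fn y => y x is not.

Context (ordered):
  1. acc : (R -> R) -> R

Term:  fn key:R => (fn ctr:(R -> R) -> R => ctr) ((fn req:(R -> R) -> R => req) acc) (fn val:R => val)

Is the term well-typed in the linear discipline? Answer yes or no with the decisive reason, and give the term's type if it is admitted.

no — needs weakening: key unused
counts: acc ×1; key (bound) ×0; ctr (bound) ×1; req (bound) ×1; val (bound) ×1
order of uses: ctr, req, acc, val
typing: ✓ — R -> R
across the five disciplines: ordered ✗, linear ✗, affine ✓, relevant ✗, unrestricted ✓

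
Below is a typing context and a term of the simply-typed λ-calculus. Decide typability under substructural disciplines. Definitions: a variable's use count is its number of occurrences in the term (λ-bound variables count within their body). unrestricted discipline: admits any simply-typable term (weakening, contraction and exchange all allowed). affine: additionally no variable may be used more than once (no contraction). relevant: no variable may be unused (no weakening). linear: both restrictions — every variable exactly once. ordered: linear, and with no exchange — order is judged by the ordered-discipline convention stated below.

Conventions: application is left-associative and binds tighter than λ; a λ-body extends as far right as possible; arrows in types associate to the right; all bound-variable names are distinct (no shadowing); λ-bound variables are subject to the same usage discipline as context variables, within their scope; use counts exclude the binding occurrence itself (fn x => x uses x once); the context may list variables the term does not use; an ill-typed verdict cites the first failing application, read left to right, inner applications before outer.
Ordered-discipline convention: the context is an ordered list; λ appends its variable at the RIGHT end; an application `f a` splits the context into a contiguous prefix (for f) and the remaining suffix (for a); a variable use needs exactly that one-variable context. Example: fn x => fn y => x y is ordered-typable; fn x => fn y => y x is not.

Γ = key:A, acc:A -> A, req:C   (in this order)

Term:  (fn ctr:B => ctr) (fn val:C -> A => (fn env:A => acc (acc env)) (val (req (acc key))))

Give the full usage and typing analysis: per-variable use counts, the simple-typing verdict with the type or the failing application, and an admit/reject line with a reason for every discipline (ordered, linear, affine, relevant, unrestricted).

use counts: key: 1; acc: 3; req: 1; ctr (λ-bound): 1; val (λ-bound): 1; env (λ-bound): 1
order of uses: ctr, acc, acc, env, val, req, acc, key
typing: ill-typed: non-arrow in function slot: C
ordered: ✗ — the type mismatch rejects it
linear: ✗ — not simply typable
affine: ✗ — fails simple typing
relevant: ✗ — a type mismatch blocks all five
unrestricted: ✗ — the type mismatch rejects it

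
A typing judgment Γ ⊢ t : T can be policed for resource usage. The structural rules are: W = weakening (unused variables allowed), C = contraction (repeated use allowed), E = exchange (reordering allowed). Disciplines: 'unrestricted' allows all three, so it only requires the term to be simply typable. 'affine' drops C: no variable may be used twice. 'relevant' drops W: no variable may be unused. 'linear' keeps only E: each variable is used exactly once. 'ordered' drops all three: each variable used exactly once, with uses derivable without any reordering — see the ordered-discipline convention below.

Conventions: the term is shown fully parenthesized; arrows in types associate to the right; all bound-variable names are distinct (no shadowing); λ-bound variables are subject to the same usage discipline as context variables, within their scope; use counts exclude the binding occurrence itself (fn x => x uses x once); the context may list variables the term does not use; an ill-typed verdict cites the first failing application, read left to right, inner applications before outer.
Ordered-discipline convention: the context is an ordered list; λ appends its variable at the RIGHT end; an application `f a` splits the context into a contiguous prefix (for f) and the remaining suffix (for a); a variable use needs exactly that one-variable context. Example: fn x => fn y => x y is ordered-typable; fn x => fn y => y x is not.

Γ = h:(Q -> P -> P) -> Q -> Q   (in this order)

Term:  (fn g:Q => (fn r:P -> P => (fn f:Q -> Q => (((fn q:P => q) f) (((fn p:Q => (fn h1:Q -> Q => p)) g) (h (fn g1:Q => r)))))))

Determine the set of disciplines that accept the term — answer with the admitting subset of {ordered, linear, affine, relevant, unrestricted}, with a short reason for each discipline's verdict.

admitted in: none
variable uses: h: 1×, g (λ-bound): 1×, r (λ-bound): 1×, f (λ-bound): 1×, q (λ-bound): 1×, p (λ-bound): 1×, h1 (λ-bound): 0×, g1 (λ-bound): 0×
left-to-right use order: q, f, p, g, h, r
typing: ill-typed: an argument Q -> Q mismatches the expected P
ordered: ✗ — the type mismatch rejects it
linear: ✗ — not simply typable
affine: ✗ — fails simple typing
relevant: ✗ — a type mismatch blocks all five
unrestricted: ✗ — the type mismatch rejects it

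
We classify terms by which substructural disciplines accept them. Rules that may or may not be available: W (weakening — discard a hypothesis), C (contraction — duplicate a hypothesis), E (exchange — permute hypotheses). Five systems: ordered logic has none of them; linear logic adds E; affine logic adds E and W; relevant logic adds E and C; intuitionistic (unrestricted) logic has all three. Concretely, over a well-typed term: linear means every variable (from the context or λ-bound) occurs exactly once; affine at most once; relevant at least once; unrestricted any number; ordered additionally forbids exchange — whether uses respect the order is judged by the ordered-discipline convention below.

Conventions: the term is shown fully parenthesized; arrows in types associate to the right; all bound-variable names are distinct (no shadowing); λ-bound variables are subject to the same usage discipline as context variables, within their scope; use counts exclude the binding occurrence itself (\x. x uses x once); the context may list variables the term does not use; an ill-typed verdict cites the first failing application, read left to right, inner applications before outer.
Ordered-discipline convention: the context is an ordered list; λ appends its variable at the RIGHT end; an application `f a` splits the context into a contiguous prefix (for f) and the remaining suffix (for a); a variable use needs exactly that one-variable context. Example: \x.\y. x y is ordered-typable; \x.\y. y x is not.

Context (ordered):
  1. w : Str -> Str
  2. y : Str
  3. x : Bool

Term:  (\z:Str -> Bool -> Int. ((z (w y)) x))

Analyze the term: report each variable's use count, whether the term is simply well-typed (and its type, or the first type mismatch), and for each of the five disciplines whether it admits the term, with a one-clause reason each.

usage: w: 1×; y: 1×; x: 1×; z (bound): 1×
order of uses: z, w, y, x
typing: well-typed — term : (Str -> Bool -> Int) -> Int
ordered: ✗ — no contiguous prefix/suffix split fits z, w, y, x
linear: ✓ — single use per variable (w, y, x, z)
affine: ✓ — at most one use each (w, y, x, z)
relevant: ✓ — w, y, x, z: all used, weakening unneeded
unrestricted: ✓ — simply typable at (Str -> Bool -> Int) -> Int; W, C, E all held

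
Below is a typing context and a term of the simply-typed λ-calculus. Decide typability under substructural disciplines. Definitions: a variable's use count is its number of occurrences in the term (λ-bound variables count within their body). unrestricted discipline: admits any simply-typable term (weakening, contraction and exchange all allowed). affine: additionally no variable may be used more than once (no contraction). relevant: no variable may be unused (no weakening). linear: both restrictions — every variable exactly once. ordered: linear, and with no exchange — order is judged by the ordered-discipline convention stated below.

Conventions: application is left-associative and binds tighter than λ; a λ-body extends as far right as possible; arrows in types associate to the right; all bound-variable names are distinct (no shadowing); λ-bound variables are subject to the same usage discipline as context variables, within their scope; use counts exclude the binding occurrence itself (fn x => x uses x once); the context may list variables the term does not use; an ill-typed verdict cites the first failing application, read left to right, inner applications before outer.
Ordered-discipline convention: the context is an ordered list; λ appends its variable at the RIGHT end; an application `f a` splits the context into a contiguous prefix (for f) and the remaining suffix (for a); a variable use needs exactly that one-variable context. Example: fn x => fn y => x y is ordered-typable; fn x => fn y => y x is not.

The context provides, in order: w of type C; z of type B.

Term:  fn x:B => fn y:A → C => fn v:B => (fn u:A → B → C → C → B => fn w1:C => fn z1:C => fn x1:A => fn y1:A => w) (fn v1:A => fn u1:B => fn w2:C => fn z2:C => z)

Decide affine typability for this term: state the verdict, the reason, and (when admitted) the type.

yes — none of w, z, x, y, v, u, w1, z1, x1, y1, v1, u1, w2, z2 used more than once; term : B → (A → C) → B → C → C → A → A → C
usage: w ×1; z ×1; x (bound) ×0; y (bound) ×0; v (bound) ×0; u (bound) ×0; w1 (bound) ×0; z1 (bound) ×0; x1 (bound) ×0; y1 (bound) ×0; v1 (bound) ×0; u1 (bound) ×0; w2 (bound) ×0; z2 (bound) ×0
use order (left to right): w, z
typing: well-typed at B → (A → C) → B → C → C → A → A → C
across the five disciplines: ordered ✗; linear ✗; affine ✓; relevant ✗; unrestricted ✓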